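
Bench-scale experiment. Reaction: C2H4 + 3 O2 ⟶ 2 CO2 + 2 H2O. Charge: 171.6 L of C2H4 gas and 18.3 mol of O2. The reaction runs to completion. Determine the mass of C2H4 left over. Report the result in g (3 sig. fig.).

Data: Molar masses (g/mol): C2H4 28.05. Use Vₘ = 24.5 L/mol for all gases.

n(C2H4) = 171.6 / 24.5 = 7.004 mol
n(O2) = 18.30 mol
n/ν for C2H4 = 7.004/1 = 7.004
n/ν for O2 = 18.30/3 = 6.100
Smallest n/ν is O2 → limiting reagent.
C2H4 consumed = (1/3) × 18.30 = 6.100 mol
C2H4 remaining = 7.004 − 6.100 = 0.9040 mol
mass = 0.9040 × 28.05 = 25.36 g

25.4 g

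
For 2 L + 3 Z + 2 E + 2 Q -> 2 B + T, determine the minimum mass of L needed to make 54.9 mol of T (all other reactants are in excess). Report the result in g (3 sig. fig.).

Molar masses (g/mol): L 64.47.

n(T) = 54.90 mol
n(L) = (2/1) × 54.90 = 109.8 mol
mass = 109.8 × 64.47 = 7079 g

7080 g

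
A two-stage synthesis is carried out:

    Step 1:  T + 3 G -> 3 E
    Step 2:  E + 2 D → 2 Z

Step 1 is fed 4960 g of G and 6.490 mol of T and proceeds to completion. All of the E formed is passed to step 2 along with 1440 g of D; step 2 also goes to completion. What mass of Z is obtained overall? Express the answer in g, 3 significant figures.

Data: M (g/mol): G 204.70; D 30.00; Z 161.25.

Step 1:
n(G) = 4960 / 204.70 = 24.23 mol
n(T) = 6.490 mol
n/ν for G = 24.23/3 = 8.077
n/ν for T = 6.490/1 = 6.490
Smallest n/ν is T → limiting reagent.
n(E) produced = (3/1) × 6.490 = 19.47 mol
Step 2:
n(E) available = 19.47 mol
n(D) = 1440 / 30.00 = 48.00 mol
n/ν for E = 19.47/1 = 19.47
n/ν for D = 48.00/2 = 24.00
Smallest n/ν is E → limiting reagent.
n(Z) = (2/1) × 19.47 = 38.94 mol
mass = 38.94 × 161.25 = 6279 g

6280 g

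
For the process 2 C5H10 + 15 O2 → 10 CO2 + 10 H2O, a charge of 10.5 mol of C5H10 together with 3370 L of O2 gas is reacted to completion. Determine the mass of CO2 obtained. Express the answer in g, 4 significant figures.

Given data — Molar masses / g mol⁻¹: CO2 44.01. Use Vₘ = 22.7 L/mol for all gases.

n(C5H10) = 10.50 mol
n(O2) = 3370 / 22.7 = 148.5 mol
n/ν → C5H10: 5.250, O2: 9.900; C5H10 is limiting.
n(CO2) = (10/2) × 10.50 = 52.50 mol
mass = 52.50 × 44.01 = 2311 g

2311 g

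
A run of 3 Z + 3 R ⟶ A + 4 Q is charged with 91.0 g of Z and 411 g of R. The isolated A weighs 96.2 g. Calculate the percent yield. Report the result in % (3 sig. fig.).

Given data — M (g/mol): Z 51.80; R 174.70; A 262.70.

n(Z) = 91.00 / 51.80 = 1.757 mol
n(R) = 411.0 / 174.70 = 2.353 mol
n/ν for Z = 1.757/3 = 0.5857
n/ν for R = 2.353/3 = 0.7843
Smallest n/ν is Z → limiting reagent.
theoretical n(A) = (1/3) × 1.757 = 0.5857 mol → 153.9 g
% yield = 96.2 / 153.9 × 100 = 62.51 %

62.5 %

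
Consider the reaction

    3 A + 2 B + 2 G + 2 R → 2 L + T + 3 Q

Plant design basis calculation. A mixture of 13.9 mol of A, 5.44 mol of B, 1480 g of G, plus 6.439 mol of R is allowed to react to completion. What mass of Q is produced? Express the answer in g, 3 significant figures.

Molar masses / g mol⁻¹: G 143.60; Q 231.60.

1890 g

n(A) = 13.90 mol
n(B) = 5.440 mol
n(G) = 1480 / 143.60 = 10.31 mol
n(R) = 6.439 mol
n/ν → A: 4.633, B: 2.720, G: 5.155, R: 3.220; B is limiting.
n(Q) = (3/2) × 5.440 = 8.160 mol
mass = 8.160 × 231.60 = 1890 g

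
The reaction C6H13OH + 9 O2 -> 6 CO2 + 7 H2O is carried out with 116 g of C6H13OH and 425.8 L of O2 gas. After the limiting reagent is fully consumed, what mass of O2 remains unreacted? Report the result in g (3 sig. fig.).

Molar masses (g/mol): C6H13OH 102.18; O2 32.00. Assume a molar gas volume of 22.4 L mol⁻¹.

n(C6H13OH) = 116.0 / 102.18 = 1.135 mol
n(O2) = 425.8 / 22.4 = 19.01 mol
n/ν for C6H13OH = 1.135/1 = 1.135
n/ν for O2 = 19.01/9 = 2.112
Smallest n/ν is C6H13OH → limiting reagent.
O2 consumed = (9/1) × 1.135 = 10.22 mol
O2 remaining = 19.01 − 10.22 = 8.790 mol
mass = 8.790 × 32.00 = 281.3 g

281 g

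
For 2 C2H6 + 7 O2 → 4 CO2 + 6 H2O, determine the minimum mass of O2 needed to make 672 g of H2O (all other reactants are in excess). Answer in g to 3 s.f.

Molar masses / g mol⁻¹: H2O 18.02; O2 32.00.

n(H2O) = 672 / 18.02 = 37.29 mol
n(O2) = (7/6) × 37.29 = 43.51 mol
mass = 43.51 × 32.00 = 1392 g

1390 g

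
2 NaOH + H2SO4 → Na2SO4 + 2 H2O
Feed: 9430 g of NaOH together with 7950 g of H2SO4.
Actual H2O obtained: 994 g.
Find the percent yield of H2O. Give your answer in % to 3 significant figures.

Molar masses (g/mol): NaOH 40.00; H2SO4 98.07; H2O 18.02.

34.0 %

n(NaOH) = 9430 / 40.00 = 235.8 mol
n(H2SO4) = 7950 / 98.07 = 81.06 mol
n/ν for NaOH = 235.8/2 = 117.9
n/ν for H2SO4 = 81.06/1 = 81.06
Smallest n/ν is H2SO4 → limiting reagent.
theoretical n(H2O) = (2/1) × 81.06 = 162.1 mol → 2921 g
% yield = 994 / 2921 × 100 = 34.03 %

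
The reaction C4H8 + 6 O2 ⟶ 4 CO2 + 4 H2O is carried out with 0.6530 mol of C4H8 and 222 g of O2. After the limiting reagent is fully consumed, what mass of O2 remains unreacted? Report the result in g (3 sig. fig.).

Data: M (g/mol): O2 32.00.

n(C4H8) = 0.6530 mol
n(O2) = 222.0 / 32.00 = 6.938 mol
n/ν for C4H8 = 0.6530/1 = 0.6530
n/ν for O2 = 6.938/6 = 1.156
Smallest n/ν is C4H8 → limiting reagent.
O2 consumed = (6/1) × 0.6530 = 3.918 mol
O2 remaining = 6.938 − 3.918 = 3.020 mol
mass = 3.020 × 32.00 = 96.64 g

96.6 g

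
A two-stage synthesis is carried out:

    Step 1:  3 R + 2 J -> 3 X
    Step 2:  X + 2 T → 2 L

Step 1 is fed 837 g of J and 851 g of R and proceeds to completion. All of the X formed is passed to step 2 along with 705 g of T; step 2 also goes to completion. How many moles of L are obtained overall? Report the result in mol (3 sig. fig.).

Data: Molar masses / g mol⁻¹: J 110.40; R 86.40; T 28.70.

Step 1:
n(J) = 837.0 / 110.40 = 7.582 mol
n(R) = 851.0 / 86.40 = 9.850 mol
n/ν for J = 7.582/2 = 3.791
n/ν for R = 9.850/3 = 3.283
Smallest n/ν is R → limiting reagent.
n(X) produced = (3/3) × 9.850 = 9.850 mol
Step 2:
n(X) available = 9.850 mol
n(T) = 705.0 / 28.70 = 24.56 mol
n/ν for X = 9.850/1 = 9.850
n/ν for T = 24.56/2 = 12.28
Smallest n/ν is X → limiting reagent.
n(L) = (2/1) × 9.850 = 19.70 mol

19.7 mol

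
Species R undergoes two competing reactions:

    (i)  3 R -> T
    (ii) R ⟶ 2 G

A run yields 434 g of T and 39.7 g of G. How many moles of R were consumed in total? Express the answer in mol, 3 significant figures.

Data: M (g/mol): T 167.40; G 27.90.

8.49 mol

n(T) = 434 / 167.40 = 2.593 mol
n(G) = 39.7 / 27.90 = 1.423 mol
n(R) via (i) = (3/1)×2.593 = 7.779 mol
n(R) via (ii) = (1/2)×1.423 = 0.7115 mol
total n(R) = 7.779 + 0.7115 = 8.491 mol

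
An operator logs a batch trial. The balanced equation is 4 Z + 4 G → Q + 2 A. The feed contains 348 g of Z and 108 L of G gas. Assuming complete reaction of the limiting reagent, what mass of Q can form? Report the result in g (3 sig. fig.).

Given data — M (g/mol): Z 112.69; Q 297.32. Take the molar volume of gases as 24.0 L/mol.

230 g

n(Z) = 348.0 / 112.69 = 3.088 mol
n(G) = 108.0 / 24.0 = 4.500 mol
n/ν → Z: 0.7720, G: 1.125; Z is limiting.
n(Q) = (1/4) × 3.088 = 0.7720 mol
mass = 0.7720 × 297.32 = 229.5 g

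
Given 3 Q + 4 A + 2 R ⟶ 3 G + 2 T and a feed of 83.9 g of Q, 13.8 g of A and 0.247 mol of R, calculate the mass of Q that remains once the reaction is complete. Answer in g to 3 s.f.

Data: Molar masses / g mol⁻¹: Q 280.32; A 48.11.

23.6 g

n(Q) = 83.90 / 280.32 = 0.2993 mol
n(A) = 13.80 / 48.11 = 0.2868 mol
n(R) = 0.2470 mol
n/ν for Q = 0.2993/3 = 0.09977
n/ν for A = 0.2868/4 = 0.07170
n/ν for R = 0.2470/2 = 0.1235
Smallest n/ν is A → limiting reagent.
Q consumed = (3/4) × 0.2868 = 0.2151 mol
Q remaining = 0.2993 − 0.2151 = 0.08420 mol
mass = 0.08420 × 280.32 = 23.60 g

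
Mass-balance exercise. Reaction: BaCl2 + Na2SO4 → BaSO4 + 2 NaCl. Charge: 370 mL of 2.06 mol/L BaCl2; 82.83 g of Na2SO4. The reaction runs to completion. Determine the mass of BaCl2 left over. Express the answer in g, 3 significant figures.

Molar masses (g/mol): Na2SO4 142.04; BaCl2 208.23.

n(BaCl2) = 2.06 × 370.0/1000 = 0.7622 mol
n(Na2SO4) = 82.83 / 142.04 = 0.5831 mol
n/ν → BaCl2: 0.7622, Na2SO4: 0.5831; Na2SO4 is limiting.
BaCl2 consumed = (1/1) × 0.5831 = 0.5831 mol
BaCl2 remaining = 0.7622 − 0.5831 = 0.1791 mol
mass = 0.1791 × 208.23 = 37.29 g

37.3 g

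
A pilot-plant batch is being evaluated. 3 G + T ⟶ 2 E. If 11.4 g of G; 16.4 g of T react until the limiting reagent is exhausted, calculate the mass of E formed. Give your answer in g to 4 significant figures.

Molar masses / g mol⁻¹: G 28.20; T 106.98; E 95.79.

n(G) = 11.40 / 28.20 = 0.4043 mol
n(T) = 16.40 / 106.98 = 0.1533 mol
n/ν for G = 0.4043/3 = 0.1348
n/ν for T = 0.1533/1 = 0.1533
Smallest n/ν is G → limiting reagent.
n(E) = (2/3) × 0.4043 = 0.2695 mol
mass = 0.2695 × 95.79 = 25.82 g

25.82 g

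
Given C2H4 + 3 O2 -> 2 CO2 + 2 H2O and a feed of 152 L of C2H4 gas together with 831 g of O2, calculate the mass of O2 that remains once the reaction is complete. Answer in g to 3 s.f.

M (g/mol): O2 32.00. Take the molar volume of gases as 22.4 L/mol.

n(C2H4) = 152.0 / 22.4 = 6.786 mol
n(O2) = 831.0 / 32.00 = 25.97 mol
n/ν for C2H4 = 6.786/1 = 6.786
n/ν for O2 = 25.97/3 = 8.657
Smallest n/ν is C2H4 → limiting reagent.
O2 consumed = (3/1) × 6.786 = 20.36 mol
O2 remaining = 25.97 − 20.36 = 5.610 mol
mass = 5.610 × 32.00 = 179.5 g

180 g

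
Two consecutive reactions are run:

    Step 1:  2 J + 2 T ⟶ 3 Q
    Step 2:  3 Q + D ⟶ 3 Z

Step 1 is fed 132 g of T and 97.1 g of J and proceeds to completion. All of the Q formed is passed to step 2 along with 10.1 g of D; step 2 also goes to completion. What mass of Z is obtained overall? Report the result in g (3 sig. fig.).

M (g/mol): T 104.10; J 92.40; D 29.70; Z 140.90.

144 g

Step 1:
n(T) = 132.0 / 104.10 = 1.268 mol
n(J) = 97.10 / 92.40 = 1.051 mol
n/ν for T = 1.268/2 = 0.6340
n/ν for J = 1.051/2 = 0.5255
Smallest n/ν is J → limiting reagent.
n(Q) produced = (3/2) × 1.051 = 1.577 mol
Step 2:
n(Q) available = 1.577 mol
n(D) = 10.10 / 29.70 = 0.3401 mol
n/ν for Q = 1.577/3 = 0.5257
n/ν for D = 0.3401/1 = 0.3401
Smallest n/ν is D → limiting reagent.
n(Z) = (3/1) × 0.3401 = 1.020 mol
mass = 1.020 × 140.90 = 143.7 g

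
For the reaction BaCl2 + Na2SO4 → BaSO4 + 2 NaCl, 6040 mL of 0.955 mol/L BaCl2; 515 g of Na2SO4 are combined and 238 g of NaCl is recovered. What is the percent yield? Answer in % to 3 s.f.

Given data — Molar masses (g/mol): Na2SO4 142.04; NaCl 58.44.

56.2 %

n(BaCl2) = 0.955 × 6040/1000 = 5.768 mol
n(Na2SO4) = 515.0 / 142.04 = 3.626 mol
n/ν for BaCl2 = 5.768/1 = 5.768
n/ν for Na2SO4 = 3.626/1 = 3.626
Smallest n/ν is Na2SO4 → limiting reagent.
theoretical n(NaCl) = (2/1) × 3.626 = 7.252 mol → 423.8 g
% yield = 238 / 423.8 × 100 = 56.16 %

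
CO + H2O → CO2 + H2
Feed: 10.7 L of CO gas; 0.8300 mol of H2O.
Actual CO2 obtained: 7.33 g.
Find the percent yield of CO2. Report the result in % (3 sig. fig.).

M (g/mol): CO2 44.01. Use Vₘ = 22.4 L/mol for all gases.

34.9 %

n(CO) = 10.70 / 22.4 = 0.4777 mol
n(H2O) = 0.8300 mol
n/ν → CO: 0.4777, H2O: 0.8300; CO is limiting.
theoretical n(CO2) = (1/1) × 0.4777 = 0.4777 mol → 21.02 g
% yield = 7.33 / 21.02 × 100 = 34.87 %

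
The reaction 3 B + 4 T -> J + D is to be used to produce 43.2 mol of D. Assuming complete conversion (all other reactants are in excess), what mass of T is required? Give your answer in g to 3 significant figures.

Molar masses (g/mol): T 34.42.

5950 g

n(D) = 43.20 mol
n(T) = (4/1) × 43.20 = 172.8 mol
mass = 172.8 × 34.42 = 5948 g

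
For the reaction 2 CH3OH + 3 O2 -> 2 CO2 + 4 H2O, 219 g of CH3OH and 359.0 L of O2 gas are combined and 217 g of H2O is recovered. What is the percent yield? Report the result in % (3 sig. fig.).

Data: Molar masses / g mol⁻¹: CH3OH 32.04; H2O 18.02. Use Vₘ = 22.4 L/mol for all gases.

88.1 %

n(CH3OH) = 219.0 / 32.04 = 6.835 mol
n(O2) = 359.0 / 22.4 = 16.03 mol
n/ν for CH3OH = 6.835/2 = 3.418
n/ν for O2 = 16.03/3 = 5.343
Smallest n/ν is CH3OH → limiting reagent.
theoretical n(H2O) = (4/2) × 6.835 = 13.67 mol → 246.3 g
% yield = 217 / 246.3 × 100 = 88.10 %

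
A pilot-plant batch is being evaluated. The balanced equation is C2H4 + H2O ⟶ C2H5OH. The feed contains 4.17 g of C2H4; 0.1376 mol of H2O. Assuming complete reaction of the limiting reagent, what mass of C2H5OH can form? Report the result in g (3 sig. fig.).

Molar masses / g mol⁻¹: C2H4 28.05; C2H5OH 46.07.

n(C2H4) = 4.170 / 28.05 = 0.1487 mol
n(H2O) = 0.1376 mol
n/ν → C2H4: 0.1487, H2O: 0.1376; H2O is limiting.
n(C2H5OH) = (1/1) × 0.1376 = 0.1376 mol
mass = 0.1376 × 46.07 = 6.339 g

6.34 g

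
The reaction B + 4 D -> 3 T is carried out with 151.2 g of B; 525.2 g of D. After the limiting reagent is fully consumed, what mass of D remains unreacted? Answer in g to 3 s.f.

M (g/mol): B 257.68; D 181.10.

100 g

n(B) = 151.2 / 257.68 = 0.5868 mol
n(D) = 525.2 / 181.10 = 2.900 mol
n/ν → B: 0.5868, D: 0.7250; B is limiting.
D consumed = (4/1) × 0.5868 = 2.347 mol
D remaining = 2.900 − 2.347 = 0.5530 mol
mass = 0.5530 × 181.10 = 100.1 g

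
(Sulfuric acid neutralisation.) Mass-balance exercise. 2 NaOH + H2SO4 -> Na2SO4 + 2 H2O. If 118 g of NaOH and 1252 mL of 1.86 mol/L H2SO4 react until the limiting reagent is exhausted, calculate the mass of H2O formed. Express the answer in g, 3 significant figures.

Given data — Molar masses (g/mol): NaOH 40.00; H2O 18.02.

n(NaOH) = 118.0 / 40.00 = 2.950 mol
n(H2SO4) = 1.86 × 1252/1000 = 2.329 mol
n/ν → NaOH: 1.475, H2SO4: 2.329; NaOH is limiting.
n(H2O) = (2/2) × 2.950 = 2.950 mol
mass = 2.950 × 18.02 = 53.16 g

53.2 g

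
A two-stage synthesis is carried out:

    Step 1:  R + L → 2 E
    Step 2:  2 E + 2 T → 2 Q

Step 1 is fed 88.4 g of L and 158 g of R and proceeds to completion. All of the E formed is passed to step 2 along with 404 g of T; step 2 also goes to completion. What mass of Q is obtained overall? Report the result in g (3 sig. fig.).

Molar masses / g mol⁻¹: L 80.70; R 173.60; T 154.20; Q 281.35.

512 g

Step 1:
n(L) = 88.40 / 80.70 = 1.095 mol
n(R) = 158.0 / 173.60 = 0.9101 mol
n/ν for L = 1.095/1 = 1.095
n/ν for R = 0.9101/1 = 0.9101
Smallest n/ν is R → limiting reagent.
n(E) produced = (2/1) × 0.9101 = 1.820 mol
Step 2:
n(E) available = 1.820 mol
n(T) = 404.0 / 154.20 = 2.620 mol
n/ν for E = 1.820/2 = 0.9100
n/ν for T = 2.620/2 = 1.310
Smallest n/ν is E → limiting reagent.
n(Q) = (2/2) × 1.820 = 1.820 mol
mass = 1.820 × 281.35 = 512.1 g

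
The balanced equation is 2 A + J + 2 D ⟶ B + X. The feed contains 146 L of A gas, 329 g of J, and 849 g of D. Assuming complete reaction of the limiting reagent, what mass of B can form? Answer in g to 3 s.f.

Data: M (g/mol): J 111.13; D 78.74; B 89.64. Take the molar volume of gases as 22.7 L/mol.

n(A) = 146.0 / 22.7 = 6.432 mol
n(J) = 329.0 / 111.13 = 2.960 mol
n(D) = 849.0 / 78.74 = 10.78 mol
n/ν for A = 6.432/2 = 3.216
n/ν for J = 2.960/1 = 2.960
n/ν for D = 10.78/2 = 5.390
Smallest n/ν is J → limiting reagent.
n(B) = (1/1) × 2.960 = 2.960 mol
mass = 2.960 × 89.64 = 265.3 g

265 g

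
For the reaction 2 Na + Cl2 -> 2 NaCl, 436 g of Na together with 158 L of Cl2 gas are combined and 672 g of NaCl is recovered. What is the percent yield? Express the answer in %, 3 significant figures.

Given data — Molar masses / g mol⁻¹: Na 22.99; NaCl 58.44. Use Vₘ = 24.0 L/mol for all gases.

n(Na) = 436.0 / 22.99 = 18.96 mol
n(Cl2) = 158.0 / 24.0 = 6.583 mol
n/ν for Na = 18.96/2 = 9.480
n/ν for Cl2 = 6.583/1 = 6.583
Smallest n/ν is Cl2 → limiting reagent.
theoretical n(NaCl) = (2/1) × 6.583 = 13.17 mol → 769.7 g
% yield = 672 / 769.7 × 100 = 87.31 %

87.3 %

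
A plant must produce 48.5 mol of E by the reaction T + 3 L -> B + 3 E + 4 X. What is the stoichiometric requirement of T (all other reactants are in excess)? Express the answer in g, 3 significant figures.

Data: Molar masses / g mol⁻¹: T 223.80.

n(E) = 48.50 mol
n(T) = (1/3) × 48.50 = 16.17 mol
mass = 16.17 × 223.80 = 3619 g

3620 g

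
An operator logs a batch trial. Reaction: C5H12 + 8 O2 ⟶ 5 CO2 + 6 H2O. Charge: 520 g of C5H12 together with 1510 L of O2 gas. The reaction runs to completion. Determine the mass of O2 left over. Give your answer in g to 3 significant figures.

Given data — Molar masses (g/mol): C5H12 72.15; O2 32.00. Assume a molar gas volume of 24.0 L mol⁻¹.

n(C5H12) = 520.0 / 72.15 = 7.207 mol
n(O2) = 1510 / 24.0 = 62.92 mol
n/ν for C5H12 = 7.207/1 = 7.207
n/ν for O2 = 62.92/8 = 7.865
Smallest n/ν is C5H12 → limiting reagent.
O2 consumed = (8/1) × 7.207 = 57.66 mol
O2 remaining = 62.92 − 57.66 = 5.260 mol
mass = 5.260 × 32.00 = 168.3 g

168 g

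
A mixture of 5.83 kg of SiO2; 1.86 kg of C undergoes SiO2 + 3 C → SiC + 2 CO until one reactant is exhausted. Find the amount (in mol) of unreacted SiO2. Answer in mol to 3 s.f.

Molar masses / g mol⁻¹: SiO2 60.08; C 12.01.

n(SiO2) = 5.830×1000 / 60.08 = 97.04 mol
n(C) = 1.860×1000 / 12.01 = 154.9 mol
n/ν → SiO2: 97.04, C: 51.63; C is limiting.
SiO2 consumed = (1/3) × 154.9 = 51.63 mol
SiO2 remaining = 97.04 − 51.63 = 45.41 mol

45.4 mol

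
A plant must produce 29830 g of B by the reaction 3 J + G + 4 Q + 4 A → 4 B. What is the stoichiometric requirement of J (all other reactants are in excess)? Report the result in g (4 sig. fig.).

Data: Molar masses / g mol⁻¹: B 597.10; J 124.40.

n(B) = 29830 / 597.10 = 49.96 mol
n(J) = (3/4) × 49.96 = 37.47 mol
mass = 37.47 × 124.40 = 4661 g

4661 g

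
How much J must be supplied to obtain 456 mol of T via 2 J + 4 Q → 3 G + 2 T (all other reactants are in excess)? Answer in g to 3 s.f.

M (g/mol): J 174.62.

79600 g

n(T) = 456.0 mol
n(J) = (2/2) × 456.0 = 456.0 mol
mass = 456.0 × 174.62 = 79630 g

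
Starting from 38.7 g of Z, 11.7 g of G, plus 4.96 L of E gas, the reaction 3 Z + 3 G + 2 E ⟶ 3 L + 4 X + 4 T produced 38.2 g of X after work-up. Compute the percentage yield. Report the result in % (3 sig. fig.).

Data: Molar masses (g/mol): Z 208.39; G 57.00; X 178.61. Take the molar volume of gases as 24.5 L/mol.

n(Z) = 38.70 / 208.39 = 0.1857 mol
n(G) = 11.70 / 57.00 = 0.2053 mol
n(E) = 4.960 / 24.5 = 0.2024 mol
n/ν → Z: 0.06190, G: 0.06843, E: 0.1012; Z is limiting.
theoretical n(X) = (4/3) × 0.1857 = 0.2476 mol → 44.22 g
% yield = 38.2 / 44.22 × 100 = 86.39 %

86.4 %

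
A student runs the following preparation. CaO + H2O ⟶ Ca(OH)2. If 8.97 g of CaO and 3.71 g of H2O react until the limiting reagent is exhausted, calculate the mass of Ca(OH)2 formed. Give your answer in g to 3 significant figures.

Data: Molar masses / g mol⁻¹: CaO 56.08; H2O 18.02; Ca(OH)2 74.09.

n(CaO) = 8.970 / 56.08 = 0.1600 mol
n(H2O) = 3.710 / 18.02 = 0.2059 mol
n/ν → CaO: 0.1600, H2O: 0.2059; CaO is limiting.
n(Ca(OH)2) = (1/1) × 0.1600 = 0.1600 mol
mass = 0.1600 × 74.09 = 11.85 g

11.9 g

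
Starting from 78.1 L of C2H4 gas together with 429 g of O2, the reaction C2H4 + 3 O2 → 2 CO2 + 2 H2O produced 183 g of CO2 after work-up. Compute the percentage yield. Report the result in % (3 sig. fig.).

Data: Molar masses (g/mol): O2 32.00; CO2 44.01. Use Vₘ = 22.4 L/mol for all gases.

59.6 %

n(C2H4) = 78.10 / 22.4 = 3.487 mol
n(O2) = 429.0 / 32.00 = 13.41 mol
n/ν → C2H4: 3.487, O2: 4.470; C2H4 is limiting.
theoretical n(CO2) = (2/1) × 3.487 = 6.974 mol → 306.9 g
% yield = 183 / 306.9 × 100 = 59.63 %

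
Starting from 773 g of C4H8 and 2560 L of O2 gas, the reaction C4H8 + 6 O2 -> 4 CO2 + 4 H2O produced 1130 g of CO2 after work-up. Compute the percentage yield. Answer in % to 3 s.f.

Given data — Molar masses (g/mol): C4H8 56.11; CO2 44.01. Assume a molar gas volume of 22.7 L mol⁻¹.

n(C4H8) = 773.0 / 56.11 = 13.78 mol
n(O2) = 2560 / 22.7 = 112.8 mol
n/ν → C4H8: 13.78, O2: 18.80; C4H8 is limiting.
theoretical n(CO2) = (4/1) × 13.78 = 55.12 mol → 2426 g
% yield = 1130 / 2426 × 100 = 46.58 %

46.6 %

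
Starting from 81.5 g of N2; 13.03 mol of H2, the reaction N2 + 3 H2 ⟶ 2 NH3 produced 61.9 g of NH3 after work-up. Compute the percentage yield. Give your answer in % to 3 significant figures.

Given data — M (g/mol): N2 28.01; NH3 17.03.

n(N2) = 81.50 / 28.01 = 2.910 mol
n(H2) = 13.03 mol
n/ν → N2: 2.910, H2: 4.343; N2 is limiting.
theoretical n(NH3) = (2/1) × 2.910 = 5.820 mol → 99.11 g
% yield = 61.9 / 99.11 × 100 = 62.46 %

62.5 %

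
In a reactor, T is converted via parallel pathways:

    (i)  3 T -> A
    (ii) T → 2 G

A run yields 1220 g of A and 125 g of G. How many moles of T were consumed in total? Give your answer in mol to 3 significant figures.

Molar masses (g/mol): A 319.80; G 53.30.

n(A) = 1220 / 319.80 = 3.815 mol
n(G) = 125 / 53.30 = 2.345 mol
n(T) via (i) = (3/1)×3.815 = 11.45 mol
n(T) via (ii) = (1/2)×2.345 = 1.173 mol
total n(T) = 11.45 + 1.173 = 12.62 mol

12.6 mol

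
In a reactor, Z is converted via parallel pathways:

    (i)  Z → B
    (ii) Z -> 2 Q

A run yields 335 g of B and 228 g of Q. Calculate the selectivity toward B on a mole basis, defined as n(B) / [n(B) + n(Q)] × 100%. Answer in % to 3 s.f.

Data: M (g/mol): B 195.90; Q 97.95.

42.4 %

n(B) = 335 / 195.90 = 1.710 mol
n(Q) = 228 / 97.95 = 2.328 mol
selectivity = 1.710/(1.710+2.328) × 100 = 42.35 %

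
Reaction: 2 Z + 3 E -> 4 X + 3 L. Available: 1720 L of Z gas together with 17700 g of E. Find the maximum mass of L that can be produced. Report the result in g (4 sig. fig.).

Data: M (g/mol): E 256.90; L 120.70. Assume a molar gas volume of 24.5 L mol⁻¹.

8316 g

n(Z) = 1720 / 24.5 = 70.20 mol
n(E) = 17700 / 256.90 = 68.90 mol
n/ν → Z: 35.10, E: 22.97; E is limiting.
n(L) = (3/3) × 68.90 = 68.90 mol
mass = 68.90 × 120.70 = 8316 g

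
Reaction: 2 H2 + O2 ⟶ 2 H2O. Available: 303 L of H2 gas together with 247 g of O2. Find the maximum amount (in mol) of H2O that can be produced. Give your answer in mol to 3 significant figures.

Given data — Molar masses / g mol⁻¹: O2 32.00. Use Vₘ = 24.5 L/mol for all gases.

n(H2) = 303.0 / 24.5 = 12.37 mol
n(O2) = 247.0 / 32.00 = 7.719 mol
n/ν → H2: 6.185, O2: 7.719; H2 is limiting.
n(H2O) = (2/2) × 12.37 = 12.37 mol

12.4 mol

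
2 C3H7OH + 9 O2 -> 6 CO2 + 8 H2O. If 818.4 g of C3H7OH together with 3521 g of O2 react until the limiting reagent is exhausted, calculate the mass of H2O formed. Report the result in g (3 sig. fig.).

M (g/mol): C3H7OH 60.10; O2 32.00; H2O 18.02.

n(C3H7OH) = 818.4 / 60.10 = 13.62 mol
n(O2) = 3521 / 32.00 = 110.0 mol
n/ν for C3H7OH = 13.62/2 = 6.810
n/ν for O2 = 110.0/9 = 12.22
Smallest n/ν is C3H7OH → limiting reagent.
n(H2O) = (8/2) × 13.62 = 54.48 mol
mass = 54.48 × 18.02 = 981.7 g

982 g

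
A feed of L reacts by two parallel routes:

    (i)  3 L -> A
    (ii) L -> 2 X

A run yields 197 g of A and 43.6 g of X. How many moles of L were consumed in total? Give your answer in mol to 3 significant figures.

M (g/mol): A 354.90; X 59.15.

2.03 mol

n(A) = 197 / 354.90 = 0.5551 mol
n(X) = 43.6 / 59.15 = 0.7371 mol
n(L) via (i) = (3/1)×0.5551 = 1.665 mol
n(L) via (ii) = (1/2)×0.7371 = 0.3686 mol
total n(L) = 1.665 + 0.3686 = 2.034 mol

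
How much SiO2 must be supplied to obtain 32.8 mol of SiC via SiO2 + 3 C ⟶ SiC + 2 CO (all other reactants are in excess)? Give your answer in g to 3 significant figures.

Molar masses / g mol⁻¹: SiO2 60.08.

n(SiC) = 32.80 mol
n(SiO2) = (1/1) × 32.80 = 32.80 mol
mass = 32.80 × 60.08 = 1971 g

1970 g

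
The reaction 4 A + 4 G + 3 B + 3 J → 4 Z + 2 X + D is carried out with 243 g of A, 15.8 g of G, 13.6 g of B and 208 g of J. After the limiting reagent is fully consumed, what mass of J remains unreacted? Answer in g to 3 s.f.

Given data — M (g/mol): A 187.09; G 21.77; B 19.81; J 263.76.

64.4 g

n(A) = 243.0 / 187.09 = 1.299 mol
n(G) = 15.80 / 21.77 = 0.7258 mol
n(B) = 13.60 / 19.81 = 0.6865 mol
n(J) = 208.0 / 263.76 = 0.7886 mol
n/ν → A: 0.3248, G: 0.1815, B: 0.2288, J: 0.2629; G is limiting.
J consumed = (3/4) × 0.7258 = 0.5444 mol
J remaining = 0.7886 − 0.5444 = 0.2442 mol
mass = 0.2442 × 263.76 = 64.41 g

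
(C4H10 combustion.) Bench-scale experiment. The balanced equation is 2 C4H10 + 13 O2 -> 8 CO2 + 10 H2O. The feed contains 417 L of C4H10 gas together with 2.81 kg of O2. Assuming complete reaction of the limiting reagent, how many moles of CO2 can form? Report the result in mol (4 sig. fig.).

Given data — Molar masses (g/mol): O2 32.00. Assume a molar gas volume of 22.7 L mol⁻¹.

n(C4H10) = 417.0 / 22.7 = 18.37 mol
n(O2) = 2.810×1000 / 32.00 = 87.81 mol
n/ν for C4H10 = 18.37/2 = 9.185
n/ν for O2 = 87.81/13 = 6.755
Smallest n/ν is O2 → limiting reagent.
n(CO2) = (8/13) × 87.81 = 54.04 mol

54.04 mol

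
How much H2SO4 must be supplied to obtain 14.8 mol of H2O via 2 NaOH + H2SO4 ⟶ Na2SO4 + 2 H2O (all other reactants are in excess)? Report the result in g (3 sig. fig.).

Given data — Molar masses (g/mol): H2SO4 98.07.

726 g

n(H2O) = 14.80 mol
n(H2SO4) = (1/2) × 14.80 = 7.400 mol
mass = 7.400 × 98.07 = 725.7 g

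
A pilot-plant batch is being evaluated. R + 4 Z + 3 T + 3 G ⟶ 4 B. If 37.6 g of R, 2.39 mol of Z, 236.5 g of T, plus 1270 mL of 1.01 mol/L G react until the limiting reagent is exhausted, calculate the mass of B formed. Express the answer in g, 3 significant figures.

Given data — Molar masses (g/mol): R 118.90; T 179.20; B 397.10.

n(R) = 37.60 / 118.90 = 0.3162 mol
n(Z) = 2.390 mol
n(T) = 236.5 / 179.20 = 1.320 mol
n(G) = 1.01 × 1270/1000 = 1.283 mol
n/ν for R = 0.3162/1 = 0.3162
n/ν for Z = 2.390/4 = 0.5975
n/ν for T = 1.320/3 = 0.4400
n/ν for G = 1.283/3 = 0.4277
Smallest n/ν is R → limiting reagent.
n(B) = (4/1) × 0.3162 = 1.265 mol
mass = 1.265 × 397.10 = 502.3 g

502 g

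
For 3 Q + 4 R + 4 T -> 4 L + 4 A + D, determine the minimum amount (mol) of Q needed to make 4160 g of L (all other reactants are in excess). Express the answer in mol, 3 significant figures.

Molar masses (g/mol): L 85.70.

36.4 mol

n(L) = 4160 / 85.70 = 48.54 mol
n(Q) = (3/4) × 48.54 = 36.41 mol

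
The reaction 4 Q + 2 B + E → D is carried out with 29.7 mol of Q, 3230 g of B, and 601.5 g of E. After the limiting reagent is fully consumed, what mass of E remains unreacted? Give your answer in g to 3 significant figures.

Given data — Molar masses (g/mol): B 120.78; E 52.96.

n(Q) = 29.70 mol
n(B) = 3230 / 120.78 = 26.74 mol
n(E) = 601.5 / 52.96 = 11.36 mol
n/ν for Q = 29.70/4 = 7.425
n/ν for B = 26.74/2 = 13.37
n/ν for E = 11.36/1 = 11.36
Smallest n/ν is Q → limiting reagent.
E consumed = (1/4) × 29.70 = 7.425 mol
E remaining = 11.36 − 7.425 = 3.935 mol
mass = 3.935 × 52.96 = 208.4 g

208 g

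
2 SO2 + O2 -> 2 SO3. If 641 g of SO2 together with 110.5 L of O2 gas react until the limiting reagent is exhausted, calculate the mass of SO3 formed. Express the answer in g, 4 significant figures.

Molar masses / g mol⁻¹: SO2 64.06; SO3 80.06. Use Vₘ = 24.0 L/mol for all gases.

737.2 g

n(SO2) = 641.0 / 64.06 = 10.01 mol
n(O2) = 110.5 / 24.0 = 4.604 mol
n/ν for SO2 = 10.01/2 = 5.005
n/ν for O2 = 4.604/1 = 4.604
Smallest n/ν is O2 → limiting reagent.
n(SO3) = (2/1) × 4.604 = 9.208 mol
mass = 9.208 × 80.06 = 737.2 g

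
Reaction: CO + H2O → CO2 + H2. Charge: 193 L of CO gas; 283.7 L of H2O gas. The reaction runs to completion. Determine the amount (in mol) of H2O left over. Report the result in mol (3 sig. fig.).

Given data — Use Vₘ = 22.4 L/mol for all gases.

4.05 mol

n(CO) = 193.0 / 22.4 = 8.616 mol
n(H2O) = 283.7 / 22.4 = 12.67 mol
n/ν for CO = 8.616/1 = 8.616
n/ν for H2O = 12.67/1 = 12.67
Smallest n/ν is CO → limiting reagent.
H2O consumed = (1/1) × 8.616 = 8.616 mol
H2O remaining = 12.67 − 8.616 = 4.054 mol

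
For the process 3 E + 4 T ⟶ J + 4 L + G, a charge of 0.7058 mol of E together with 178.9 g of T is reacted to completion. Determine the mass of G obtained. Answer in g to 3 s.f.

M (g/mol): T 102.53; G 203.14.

47.8 g

n(E) = 0.7058 mol
n(T) = 178.9 / 102.53 = 1.745 mol
n/ν for E = 0.7058/3 = 0.2353
n/ν for T = 1.745/4 = 0.4363
Smallest n/ν is E → limiting reagent.
n(G) = (1/3) × 0.7058 = 0.2353 mol
mass = 0.2353 × 203.14 = 47.80 g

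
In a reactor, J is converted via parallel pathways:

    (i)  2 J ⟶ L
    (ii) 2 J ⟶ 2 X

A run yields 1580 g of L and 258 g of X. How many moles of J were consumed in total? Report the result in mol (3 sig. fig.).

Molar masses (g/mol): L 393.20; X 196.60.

9.35 mol

n(L) = 1580 / 393.20 = 4.018 mol
n(X) = 258 / 196.60 = 1.312 mol
n(J) via (i) = (2/1)×4.018 = 8.036 mol
n(J) via (ii) = (2/2)×1.312 = 1.312 mol
total n(J) = 8.036 + 1.312 = 9.348 mol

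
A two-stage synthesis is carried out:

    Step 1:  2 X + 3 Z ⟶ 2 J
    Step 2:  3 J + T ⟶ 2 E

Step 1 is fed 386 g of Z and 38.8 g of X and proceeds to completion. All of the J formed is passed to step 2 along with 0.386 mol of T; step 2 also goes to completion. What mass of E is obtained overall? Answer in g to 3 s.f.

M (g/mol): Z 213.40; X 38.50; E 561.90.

Step 1:
n(Z) = 386.0 / 213.40 = 1.809 mol
n(X) = 38.80 / 38.50 = 1.008 mol
n/ν for Z = 1.809/3 = 0.6030
n/ν for X = 1.008/2 = 0.5040
Smallest n/ν is X → limiting reagent.
n(J) produced = (2/2) × 1.008 = 1.008 mol
Step 2:
n(J) available = 1.008 mol
n(T) = 0.3860 mol
n/ν for J = 1.008/3 = 0.3360
n/ν for T = 0.3860/1 = 0.3860
Smallest n/ν is J → limiting reagent.
n(E) = (2/3) × 1.008 = 0.6720 mol
mass = 0.6720 × 561.90 = 377.6 g

378 g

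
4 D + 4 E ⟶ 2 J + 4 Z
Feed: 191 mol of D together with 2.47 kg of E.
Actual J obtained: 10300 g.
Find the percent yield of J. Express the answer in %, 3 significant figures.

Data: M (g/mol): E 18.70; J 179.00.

n(D) = 191.0 mol
n(E) = 2.470×1000 / 18.70 = 132.1 mol
n/ν for D = 191.0/4 = 47.75
n/ν for E = 132.1/4 = 33.03
Smallest n/ν is E → limiting reagent.
theoretical n(J) = (2/4) × 132.1 = 66.05 mol → 11820 g
% yield = 10300 / 11820 × 100 = 87.14 %

87.1 %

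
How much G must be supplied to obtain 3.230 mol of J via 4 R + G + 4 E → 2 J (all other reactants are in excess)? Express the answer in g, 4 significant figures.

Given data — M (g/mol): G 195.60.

315.9 g

n(J) = 3.230 mol
n(G) = (1/2) × 3.230 = 1.615 mol
mass = 1.615 × 195.60 = 315.9 g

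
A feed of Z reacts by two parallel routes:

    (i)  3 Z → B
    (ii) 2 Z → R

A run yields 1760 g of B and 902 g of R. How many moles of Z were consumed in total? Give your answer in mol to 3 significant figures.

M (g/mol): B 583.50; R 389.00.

n(B) = 1760 / 583.50 = 3.016 mol
n(R) = 902 / 389.00 = 2.319 mol
n(Z) via (i) = (3/1)×3.016 = 9.048 mol
n(Z) via (ii) = (2/1)×2.319 = 4.638 mol
total n(Z) = 9.048 + 4.638 = 13.69 mol

13.7 mol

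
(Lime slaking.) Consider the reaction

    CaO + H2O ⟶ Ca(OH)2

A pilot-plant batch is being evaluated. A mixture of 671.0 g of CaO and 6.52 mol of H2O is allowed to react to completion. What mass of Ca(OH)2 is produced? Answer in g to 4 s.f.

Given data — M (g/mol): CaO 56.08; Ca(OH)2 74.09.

483.1 g

n(CaO) = 671.0 / 56.08 = 11.97 mol
n(H2O) = 6.520 mol
n/ν for CaO = 11.97/1 = 11.97
n/ν for H2O = 6.520/1 = 6.520
Smallest n/ν is H2O → limiting reagent.
n(Ca(OH)2) = (1/1) × 6.520 = 6.520 mol
mass = 6.520 × 74.09 = 483.1 g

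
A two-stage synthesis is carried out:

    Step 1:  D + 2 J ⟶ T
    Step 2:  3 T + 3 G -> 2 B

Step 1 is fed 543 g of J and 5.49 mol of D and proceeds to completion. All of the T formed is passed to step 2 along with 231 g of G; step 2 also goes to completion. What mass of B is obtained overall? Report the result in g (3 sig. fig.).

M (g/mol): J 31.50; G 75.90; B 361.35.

733 g

Step 1:
n(J) = 543.0 / 31.50 = 17.24 mol
n(D) = 5.490 mol
n/ν for J = 17.24/2 = 8.620
n/ν for D = 5.490/1 = 5.490
Smallest n/ν is D → limiting reagent.
n(T) produced = (1/1) × 5.490 = 5.490 mol
Step 2:
n(T) available = 5.490 mol
n(G) = 231.0 / 75.90 = 3.043 mol
n/ν for T = 5.490/3 = 1.830
n/ν for G = 3.043/3 = 1.014
Smallest n/ν is G → limiting reagent.
n(B) = (2/3) × 3.043 = 2.029 mol
mass = 2.029 × 361.35 = 733.2 g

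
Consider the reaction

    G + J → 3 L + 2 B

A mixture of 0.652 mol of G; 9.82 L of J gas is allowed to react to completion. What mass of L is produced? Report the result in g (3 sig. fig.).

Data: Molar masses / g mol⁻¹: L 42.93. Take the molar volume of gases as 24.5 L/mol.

51.6 g

n(G) = 0.6520 mol
n(J) = 9.820 / 24.5 = 0.4008 mol
n/ν for G = 0.6520/1 = 0.6520
n/ν for J = 0.4008/1 = 0.4008
Smallest n/ν is J → limiting reagent.
n(L) = (3/1) × 0.4008 = 1.202 mol
mass = 1.202 × 42.93 = 51.60 g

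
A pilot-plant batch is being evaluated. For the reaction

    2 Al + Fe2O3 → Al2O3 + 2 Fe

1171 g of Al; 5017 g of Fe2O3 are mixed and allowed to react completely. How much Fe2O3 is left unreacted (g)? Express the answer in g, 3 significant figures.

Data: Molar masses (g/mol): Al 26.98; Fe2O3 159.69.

n(Al) = 1171 / 26.98 = 43.40 mol
n(Fe2O3) = 5017 / 159.69 = 31.42 mol
n/ν for Al = 43.40/2 = 21.70
n/ν for Fe2O3 = 31.42/1 = 31.42
Smallest n/ν is Al → limiting reagent.
Fe2O3 consumed = (1/2) × 43.40 = 21.70 mol
Fe2O3 remaining = 31.42 − 21.70 = 9.720 mol
mass = 9.720 × 159.69 = 1552 g

1550 g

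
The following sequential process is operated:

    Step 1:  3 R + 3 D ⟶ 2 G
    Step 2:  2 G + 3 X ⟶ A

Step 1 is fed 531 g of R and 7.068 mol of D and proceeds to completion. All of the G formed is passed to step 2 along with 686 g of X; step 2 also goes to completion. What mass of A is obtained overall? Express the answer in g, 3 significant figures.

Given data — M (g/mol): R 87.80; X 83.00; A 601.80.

Step 1:
n(R) = 531.0 / 87.80 = 6.048 mol
n(D) = 7.068 mol
n/ν for R = 6.048/3 = 2.016
n/ν for D = 7.068/3 = 2.356
Smallest n/ν is R → limiting reagent.
n(G) produced = (2/3) × 6.048 = 4.032 mol
Step 2:
n(G) available = 4.032 mol
n(X) = 686.0 / 83.00 = 8.265 mol
n/ν for G = 4.032/2 = 2.016
n/ν for X = 8.265/3 = 2.755
Smallest n/ν is G → limiting reagent.
n(A) = (1/2) × 4.032 = 2.016 mol
mass = 2.016 × 601.80 = 1213 g

1210 g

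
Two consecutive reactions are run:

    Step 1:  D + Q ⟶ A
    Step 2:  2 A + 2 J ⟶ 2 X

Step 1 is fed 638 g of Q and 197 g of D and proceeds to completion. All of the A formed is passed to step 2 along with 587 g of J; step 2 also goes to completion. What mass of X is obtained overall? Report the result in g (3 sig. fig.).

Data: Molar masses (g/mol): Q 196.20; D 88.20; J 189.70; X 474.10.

1060 g

Step 1:
n(Q) = 638.0 / 196.20 = 3.252 mol
n(D) = 197.0 / 88.20 = 2.234 mol
n/ν → Q: 3.252, D: 2.234; D is limiting.
n(A) produced = (1/1) × 2.234 = 2.234 mol
Step 2:
n(A) available = 2.234 mol
n(J) = 587.0 / 189.70 = 3.094 mol
n/ν → A: 1.117, J: 1.547; A is limiting.
n(X) = (2/2) × 2.234 = 2.234 mol
mass = 2.234 × 474.10 = 1059 g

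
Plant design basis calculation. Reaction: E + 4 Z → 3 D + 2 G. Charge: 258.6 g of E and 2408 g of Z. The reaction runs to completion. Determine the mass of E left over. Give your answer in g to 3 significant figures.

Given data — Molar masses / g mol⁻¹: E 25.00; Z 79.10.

68.3 g

n(E) = 258.6 / 25.00 = 10.34 mol
n(Z) = 2408 / 79.10 = 30.44 mol
n/ν for E = 10.34/1 = 10.34
n/ν for Z = 30.44/4 = 7.610
Smallest n/ν is Z → limiting reagent.
E consumed = (1/4) × 30.44 = 7.610 mol
E remaining = 10.34 − 7.610 = 2.730 mol
mass = 2.730 × 25.00 = 68.25 g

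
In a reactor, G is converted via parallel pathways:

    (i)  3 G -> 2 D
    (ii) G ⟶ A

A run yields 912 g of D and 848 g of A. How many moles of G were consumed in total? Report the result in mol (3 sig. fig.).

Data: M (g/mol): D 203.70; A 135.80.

n(D) = 912 / 203.70 = 4.477 mol
n(A) = 848 / 135.80 = 6.244 mol
n(G) via (i) = (3/2)×4.477 = 6.716 mol
n(G) via (ii) = (1/1)×6.244 = 6.244 mol
total n(G) = 6.716 + 6.244 = 12.96 mol

13.0 mol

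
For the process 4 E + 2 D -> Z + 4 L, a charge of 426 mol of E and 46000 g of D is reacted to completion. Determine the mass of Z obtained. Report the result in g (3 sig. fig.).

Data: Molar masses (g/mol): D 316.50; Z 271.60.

19700 g

n(E) = 426.0 mol
n(D) = 46000 / 316.50 = 145.3 mol
n/ν for E = 426.0/4 = 106.5
n/ν for D = 145.3/2 = 72.65
Smallest n/ν is D → limiting reagent.
n(Z) = (1/2) × 145.3 = 72.65 mol
mass = 72.65 × 271.60 = 19730 g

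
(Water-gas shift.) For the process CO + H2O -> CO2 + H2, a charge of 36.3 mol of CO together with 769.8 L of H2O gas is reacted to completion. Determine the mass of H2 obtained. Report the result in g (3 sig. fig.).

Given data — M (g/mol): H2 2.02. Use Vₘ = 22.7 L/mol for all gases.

n(CO) = 36.30 mol
n(H2O) = 769.8 / 22.7 = 33.91 mol
n/ν for CO = 36.30/1 = 36.30
n/ν for H2O = 33.91/1 = 33.91
Smallest n/ν is H2O → limiting reagent.
n(H2) = (1/1) × 33.91 = 33.91 mol
mass = 33.91 × 2.02 = 68.50 g

68.5 g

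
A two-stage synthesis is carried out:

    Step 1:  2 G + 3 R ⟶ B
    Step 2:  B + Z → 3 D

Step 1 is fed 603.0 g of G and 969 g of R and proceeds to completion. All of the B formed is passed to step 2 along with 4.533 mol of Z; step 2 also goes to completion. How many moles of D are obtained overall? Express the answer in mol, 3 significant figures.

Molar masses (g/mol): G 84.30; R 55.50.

10.7 mol

Step 1:
n(G) = 603.0 / 84.30 = 7.153 mol
n(R) = 969.0 / 55.50 = 17.46 mol
n/ν → G: 3.577, R: 5.820; G is limiting.
n(B) produced = (1/2) × 7.153 = 3.577 mol
Step 2:
n(B) available = 3.577 mol
n(Z) = 4.533 mol
n/ν → B: 3.577, Z: 4.533; B is limiting.
n(D) = (3/1) × 3.577 = 10.73 mol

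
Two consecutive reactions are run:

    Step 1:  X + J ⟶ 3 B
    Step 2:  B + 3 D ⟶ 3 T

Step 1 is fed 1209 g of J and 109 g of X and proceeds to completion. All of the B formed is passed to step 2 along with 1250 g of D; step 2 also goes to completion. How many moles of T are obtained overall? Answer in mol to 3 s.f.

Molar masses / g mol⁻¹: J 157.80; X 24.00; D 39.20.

Step 1:
n(J) = 1209 / 157.80 = 7.662 mol
n(X) = 109.0 / 24.00 = 4.542 mol
n/ν for J = 7.662/1 = 7.662
n/ν for X = 4.542/1 = 4.542
Smallest n/ν is X → limiting reagent.
n(B) produced = (3/1) × 4.542 = 13.63 mol
Step 2:
n(B) available = 13.63 mol
n(D) = 1250 / 39.20 = 31.89 mol
n/ν for B = 13.63/1 = 13.63
n/ν for D = 31.89/3 = 10.63
Smallest n/ν is D → limiting reagent.
n(T) = (3/3) × 31.89 = 31.89 mol

31.9 mol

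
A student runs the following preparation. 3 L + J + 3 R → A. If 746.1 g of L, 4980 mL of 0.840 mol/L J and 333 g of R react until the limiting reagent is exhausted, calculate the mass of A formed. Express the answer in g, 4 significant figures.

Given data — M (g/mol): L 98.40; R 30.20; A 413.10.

1044 g

n(L) = 746.1 / 98.40 = 7.582 mol
n(J) = 0.840 × 4980/1000 = 4.183 mol
n(R) = 333.0 / 30.20 = 11.03 mol
n/ν for L = 7.582/3 = 2.527
n/ν for J = 4.183/1 = 4.183
n/ν for R = 11.03/3 = 3.677
Smallest n/ν is L → limiting reagent.
n(A) = (1/3) × 7.582 = 2.527 mol
mass = 2.527 × 413.10 = 1044 g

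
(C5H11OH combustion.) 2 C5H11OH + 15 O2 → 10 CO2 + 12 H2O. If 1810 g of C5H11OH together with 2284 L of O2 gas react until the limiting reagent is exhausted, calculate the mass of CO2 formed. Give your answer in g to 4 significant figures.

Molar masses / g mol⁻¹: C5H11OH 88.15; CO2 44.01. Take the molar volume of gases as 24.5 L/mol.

2735 g

n(C5H11OH) = 1810 / 88.15 = 20.53 mol
n(O2) = 2284 / 24.5 = 93.22 mol
n/ν → C5H11OH: 10.27, O2: 6.215; O2 is limiting.
n(CO2) = (10/15) × 93.22 = 62.15 mol
mass = 62.15 × 44.01 = 2735 g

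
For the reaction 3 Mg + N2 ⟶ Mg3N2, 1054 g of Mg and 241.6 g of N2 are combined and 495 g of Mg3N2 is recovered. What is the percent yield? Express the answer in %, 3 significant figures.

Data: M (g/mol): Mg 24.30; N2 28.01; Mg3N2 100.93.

n(Mg) = 1054 / 24.30 = 43.37 mol
n(N2) = 241.6 / 28.01 = 8.625 mol
n/ν → Mg: 14.46, N2: 8.625; N2 is limiting.
theoretical n(Mg3N2) = (1/1) × 8.625 = 8.625 mol → 870.5 g
% yield = 495 / 870.5 × 100 = 56.86 %

56.9 %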